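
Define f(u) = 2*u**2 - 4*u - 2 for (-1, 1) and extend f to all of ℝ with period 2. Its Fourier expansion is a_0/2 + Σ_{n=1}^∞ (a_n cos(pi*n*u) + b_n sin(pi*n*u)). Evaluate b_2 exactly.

4/pi

b_2 = ∫_{-1}^{1} f(u) sin(2*pi*u) du.
Integrating by parts twice (tabular method), an antiderivative of (2*u**2 - 4*u - 2) sin(2*pi*u) is -u**2*cos(2*pi*u)/pi + u*sin(2*pi*u)/pi**2 + 2*u*cos(2*pi*u)/pi - sin(2*pi*u)/pi**2 + cos(2*pi*u)/(2*pi**3) + cos(2*pi*u)/pi; evaluating from -1 to 1: ∫_{-1}^{1} (2*u**2 - 4*u - 2) sin(2*pi*u) du = (1/(2*pi**3) + 2/pi) - (-2/pi + 1/(2*pi**3)) = 4/pi.
Hence b_2 = 4/pi.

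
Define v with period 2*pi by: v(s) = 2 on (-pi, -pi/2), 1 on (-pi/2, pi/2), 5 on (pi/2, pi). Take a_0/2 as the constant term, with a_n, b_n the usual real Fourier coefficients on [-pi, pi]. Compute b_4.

0

b_4 = 1/pi ∫_{-pi}^{pi} v(s) sin(4*s) ds.
Split the integral at the breakpoints.
Directly, an antiderivative of (2) sin(4*s) is -cos(4*s)/2; evaluating from -pi to -pi/2: ∫_{-pi}^{-pi/2} (2) sin(4*s) ds = (-1/2) - (-1/2) = 0.
Directly, an antiderivative of (1) sin(4*s) is -cos(4*s)/4; evaluating from -pi/2 to pi/2: ∫_{-pi/2}^{pi/2} (1) sin(4*s) ds = (-1/4) - (-1/4) = 0.
Directly, an antiderivative of (5) sin(4*s) is -5*cos(4*s)/4; evaluating from pi/2 to pi: ∫_{pi/2}^{pi} (5) sin(4*s) ds = (-5/4) - (-5/4) = 0.
Summing the pieces and multiplying by (1/pi) gives b_4 = 0.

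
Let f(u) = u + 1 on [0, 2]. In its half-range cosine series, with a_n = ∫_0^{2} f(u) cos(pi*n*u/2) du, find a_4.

0

a_4 = ∫_0^{2} (u + 1) cos(2*pi*u) du.
Integrating by parts (boundary term plus one more integral), an antiderivative of (u + 1) cos(2*pi*u) is u*sin(2*pi*u)/(2*pi) + sin(2*pi*u)/(2*pi) + cos(2*pi*u)/(4*pi**2); evaluating from 0 to 2: ∫_{0}^{2} (u + 1) cos(2*pi*u) du = (1/(4*pi**2)) - (1/(4*pi**2)) = 0.
Hence a_4 = 0.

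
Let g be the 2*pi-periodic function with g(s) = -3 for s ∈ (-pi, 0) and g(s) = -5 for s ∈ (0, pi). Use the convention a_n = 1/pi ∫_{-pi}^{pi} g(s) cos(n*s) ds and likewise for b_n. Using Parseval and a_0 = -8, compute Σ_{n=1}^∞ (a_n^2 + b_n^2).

Parseval: a_0^2/2 + Σ_{n≥1} (a_n^2+b_n^2) = 1/pi ∫_{-pi}^{pi} g(s)^2 ds = 34.
Subtract a_0^2/2 = 32: Σ (a_n^2+b_n^2) = 2.

2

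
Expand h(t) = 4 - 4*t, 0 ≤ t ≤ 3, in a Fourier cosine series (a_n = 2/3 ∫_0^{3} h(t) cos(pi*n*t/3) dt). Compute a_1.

a_1 = 2/3 ∫_0^{3} (4 - 4*t) cos(pi*t/3) dt.
Integrating by parts (boundary term plus one more integral), an antiderivative of (4 - 4*t) cos(pi*t/3) is -12*t*sin(pi*t/3)/pi + 12*sin(pi*t/3)/pi - 36*cos(pi*t/3)/pi**2; evaluating from 0 to 3: ∫_{0}^{3} (4 - 4*t) cos(pi*t/3) dt = (36/pi**2) - (-36/pi**2) = 72/pi**2.
Hence a_1 = (2/3)·(72/pi**2) = 48/pi**2.

48/pi**2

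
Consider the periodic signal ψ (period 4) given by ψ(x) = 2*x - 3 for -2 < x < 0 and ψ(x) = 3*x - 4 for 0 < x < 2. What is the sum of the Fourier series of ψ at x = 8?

-7/2

x = 8 differs from x = 0 by 2 full period(s), and the series is 4-periodic.
At x = 0 the one-sided limits are ψ(0^-) = -3 and ψ(0^+) = -4.
By Dirichlet's theorem the series converges to their average, [(-3) + (-4)]/2 = -7/2.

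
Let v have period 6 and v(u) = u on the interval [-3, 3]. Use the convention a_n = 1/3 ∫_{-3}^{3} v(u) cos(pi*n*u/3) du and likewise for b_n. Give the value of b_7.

6/(7*pi)

b_7 = 1/3 ∫_{-3}^{3} v(u) sin(7*pi*u/3) du.
v is odd and sin(7*pi*u/3) is odd, so the integrand is even and b_7 = 2/3 ∫_0^{3} v(u) sin(7*pi*u/3) du.
Integrating by parts (boundary term plus one more integral), an antiderivative of (u) sin(7*pi*u/3) is -3*u*cos(7*pi*u/3)/(7*pi) + 9*sin(7*pi*u/3)/(49*pi**2); evaluating from 0 to 3: ∫_{0}^{3} (u) sin(7*pi*u/3) du = (9/(7*pi)) - (0) = 9/(7*pi).
Hence b_7 = (2/3)·(9/(7*pi)) = 6/(7*pi).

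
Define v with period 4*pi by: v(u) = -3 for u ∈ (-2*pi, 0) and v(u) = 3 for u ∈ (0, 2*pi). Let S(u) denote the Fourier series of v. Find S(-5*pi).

u = -5*pi differs from u = -pi by -1 full period(s), and the series is 4*pi-periodic.
v is continuous at u = -pi with value -3, so the series converges to -3 there.

-3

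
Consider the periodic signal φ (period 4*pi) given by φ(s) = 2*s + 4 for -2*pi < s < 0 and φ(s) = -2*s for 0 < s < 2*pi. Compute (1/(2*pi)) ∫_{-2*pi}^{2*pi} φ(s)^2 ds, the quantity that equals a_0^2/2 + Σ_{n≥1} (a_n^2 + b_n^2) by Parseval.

(1/(2*pi)) ∫_{-2*pi}^{2*pi} φ(s)^2 ds = (1/(2*pi)) · (32*pi*(-3*pi + 3 + 2*pi**2)/3) = -16*pi + 16 + 32*pi**2/3.

-16*pi + 16 + 32*pi**2/3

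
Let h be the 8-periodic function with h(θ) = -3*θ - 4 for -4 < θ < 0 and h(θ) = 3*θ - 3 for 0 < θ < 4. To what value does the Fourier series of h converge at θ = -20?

θ = -20 differs from θ = -4 by -2 full period(s), and the series is 8-periodic.
At θ = -4 the one-sided limits are h(-4^-) = 9 and h(-4^+) = 8.
By Dirichlet's theorem the series converges to their average, [(9) + (8)]/2 = 17/2.

17/2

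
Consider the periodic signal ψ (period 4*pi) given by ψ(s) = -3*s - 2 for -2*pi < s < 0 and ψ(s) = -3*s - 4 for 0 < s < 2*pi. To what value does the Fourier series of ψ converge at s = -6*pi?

-3

s = -6*pi differs from s = 2*pi by -2 full period(s), and the series is 4*pi-periodic.
At s = 2*pi the one-sided limits are ψ(2*pi^-) = -6*pi - 4 and ψ(2*pi^+) = -2 + 6*pi.
By Dirichlet's theorem the series converges to their average, [(-6*pi - 4) + (-2 + 6*pi)]/2 = -3.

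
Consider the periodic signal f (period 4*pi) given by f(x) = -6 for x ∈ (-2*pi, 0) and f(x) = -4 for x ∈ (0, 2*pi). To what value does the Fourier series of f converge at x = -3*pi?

x = -3*pi differs from x = pi by -1 full period(s), and the series is 4*pi-periodic.
f is continuous at x = pi with value -4, so the series converges to -4 there.

-4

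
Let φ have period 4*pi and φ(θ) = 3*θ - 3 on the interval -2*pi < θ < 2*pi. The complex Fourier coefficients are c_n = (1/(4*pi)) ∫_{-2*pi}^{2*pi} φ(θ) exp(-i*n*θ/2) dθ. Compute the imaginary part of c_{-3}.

2

Since φ is real-valued, Im(c_{-3}) = -(1/(4*pi)) ∫_{-2*pi}^{2*pi} φ(θ) sin(-3*θ/2) dθ = b_{3}/2.
Integrating by parts (boundary term plus one more integral), an antiderivative of (3*θ - 3) sin(-3*θ/2) is 2*θ*cos(3*θ/2) - 4*sin(3*θ/2)/3 - 2*cos(3*θ/2); evaluating from -2*pi to 2*pi: ∫_{-2*pi}^{2*pi} (3*θ - 3) sin(-3*θ/2) dθ = (2 - 4*pi) - (2 + 4*pi) = -8*pi.
Hence Im(c_{-3}) = (-1/(4*pi))·(-8*pi) = 2.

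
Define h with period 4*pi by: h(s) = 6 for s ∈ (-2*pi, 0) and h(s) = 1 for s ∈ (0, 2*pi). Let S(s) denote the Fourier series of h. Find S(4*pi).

7/2

s = 4*pi differs from s = 0 by 1 full period(s), and the series is 4*pi-periodic.
At s = 0 the one-sided limits are h(0^-) = 6 and h(0^+) = 1.
By Dirichlet's theorem the series converges to their average, [(6) + (1)]/2 = 7/2.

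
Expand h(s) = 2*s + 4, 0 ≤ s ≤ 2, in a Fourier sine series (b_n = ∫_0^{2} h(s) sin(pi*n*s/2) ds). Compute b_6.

b_6 = ∫_0^{2} (2*s + 4) sin(3*pi*s) ds.
Integrating by parts (boundary term plus one more integral), an antiderivative of (2*s + 4) sin(3*pi*s) is -2*s*cos(3*pi*s)/(3*pi) + 2*sin(3*pi*s)/(9*pi**2) - 4*cos(3*pi*s)/(3*pi); evaluating from 0 to 2: ∫_{0}^{2} (2*s + 4) sin(3*pi*s) ds = (-8/(3*pi)) - (-4/(3*pi)) = -4/(3*pi).
Hence b_6 = -4/(3*pi).

-4/(3*pi)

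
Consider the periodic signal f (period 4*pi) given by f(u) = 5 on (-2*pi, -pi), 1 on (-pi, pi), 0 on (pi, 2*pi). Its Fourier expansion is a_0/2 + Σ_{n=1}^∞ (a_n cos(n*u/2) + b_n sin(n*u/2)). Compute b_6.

5/(3*pi)

b_6 = (1/(2*pi)) ∫_{-2*pi}^{2*pi} f(u) sin(3*u) du.
Split the integral at the breakpoints.
Directly, an antiderivative of (5) sin(3*u) is -5*cos(3*u)/3; evaluating from -2*pi to -pi: ∫_{-2*pi}^{-pi} (5) sin(3*u) du = (5/3) - (-5/3) = 10/3.
Directly, an antiderivative of (1) sin(3*u) is -cos(3*u)/3; evaluating from -pi to pi: ∫_{-pi}^{pi} (1) sin(3*u) du = (1/3) - (1/3) = 0.
∫_{pi}^{2*pi} (0) sin(3*u) du = 0.
Summing the pieces and multiplying by (1/(2*pi)) gives b_6 = 5/(3*pi).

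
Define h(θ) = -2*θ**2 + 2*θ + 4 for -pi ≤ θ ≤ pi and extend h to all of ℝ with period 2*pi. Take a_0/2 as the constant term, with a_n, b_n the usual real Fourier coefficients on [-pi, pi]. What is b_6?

b_6 = 1/pi ∫_{-pi}^{pi} h(θ) sin(6*θ) dθ.
Integrating by parts twice (tabular method), an antiderivative of (-2*θ**2 + 2*θ + 4) sin(6*θ) is θ**2*cos(6*θ)/3 - θ*sin(6*θ)/9 - θ*cos(6*θ)/3 + sin(6*θ)/18 - 37*cos(6*θ)/54; evaluating from -pi to pi: ∫_{-pi}^{pi} (-2*θ**2 + 2*θ + 4) sin(6*θ) dθ = (-pi/3 - 37/54 + pi**2/3) - (-37/54 + pi/3 + pi**2/3) = -2*pi/3.
Hence b_6 = (1/pi)·(-2*pi/3) = -2/3.

-2/3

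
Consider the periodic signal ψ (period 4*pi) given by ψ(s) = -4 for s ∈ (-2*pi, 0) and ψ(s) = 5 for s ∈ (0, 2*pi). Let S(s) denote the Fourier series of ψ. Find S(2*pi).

s = 2*pi differs from s = -2*pi by 1 full period(s), and the series is 4*pi-periodic.
At s = -2*pi the one-sided limits are ψ(-2*pi^-) = 5 and ψ(-2*pi^+) = -4.
By Dirichlet's theorem the series converges to their average, [(5) + (-4)]/2 = 1/2.

1/2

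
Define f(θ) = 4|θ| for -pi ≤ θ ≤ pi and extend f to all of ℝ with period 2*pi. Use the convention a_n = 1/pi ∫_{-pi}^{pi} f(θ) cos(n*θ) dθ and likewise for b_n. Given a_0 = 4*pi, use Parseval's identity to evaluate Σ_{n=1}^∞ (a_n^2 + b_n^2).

Parseval: a_0^2/2 + Σ_{n≥1} (a_n^2+b_n^2) = 1/pi ∫_{-pi}^{pi} f(θ)^2 dθ = 32*pi**2/3.
Subtract a_0^2/2 = 8*pi**2: Σ (a_n^2+b_n^2) = 8*pi**2/3.

8*pi**2/3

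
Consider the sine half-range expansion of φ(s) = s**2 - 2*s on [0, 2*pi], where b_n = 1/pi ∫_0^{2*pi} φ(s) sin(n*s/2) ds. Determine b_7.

b_7 = 1/pi ∫_0^{2*pi} (s**2 - 2*s) sin(7*s/2) ds.
Integrating by parts twice (tabular method), an antiderivative of (s**2 - 2*s) sin(7*s/2) is -2*s**2*cos(7*s/2)/7 + 8*s*sin(7*s/2)/49 + 4*s*cos(7*s/2)/7 - 8*sin(7*s/2)/49 + 16*cos(7*s/2)/343; evaluating from 0 to 2*pi: ∫_{0}^{2*pi} (s**2 - 2*s) sin(7*s/2) ds = (-8*pi/7 - 16/343 + 8*pi**2/7) - (16/343) = -8*pi/7 - 32/343 + 8*pi**2/7.
Hence b_7 = (1/pi)·(-8*pi/7 - 32/343 + 8*pi**2/7) = 8*(-49*pi - 4 + 49*pi**2)/(343*pi).

8*(-49*pi - 4 + 49*pi**2)/(343*pi)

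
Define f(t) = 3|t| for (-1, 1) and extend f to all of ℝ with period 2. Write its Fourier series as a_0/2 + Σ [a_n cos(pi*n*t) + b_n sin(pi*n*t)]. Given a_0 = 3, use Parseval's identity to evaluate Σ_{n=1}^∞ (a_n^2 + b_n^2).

Parseval: a_0^2/2 + Σ_{n≥1} (a_n^2+b_n^2) = ∫_{-1}^{1} f(t)^2 dt = 6.
Subtract a_0^2/2 = 9/2: Σ (a_n^2+b_n^2) = 3/2.

3/2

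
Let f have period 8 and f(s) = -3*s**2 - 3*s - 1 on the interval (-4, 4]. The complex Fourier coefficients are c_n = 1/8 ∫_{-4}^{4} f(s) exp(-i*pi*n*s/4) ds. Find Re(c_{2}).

-24/pi**2

Since f is real-valued, Re(c_{2}) = 1/8 ∫_{-4}^{4} f(s) cos(pi*s/2) ds = a_{2}/2.
Integrating by parts twice (tabular method), an antiderivative of (-3*s**2 - 3*s - 1) cos(pi*s/2) is -6*s**2*sin(pi*s/2)/pi - 6*s*sin(pi*s/2)/pi - 24*s*cos(pi*s/2)/pi**2 - 2*sin(pi*s/2)/pi + 48*sin(pi*s/2)/pi**3 - 12*cos(pi*s/2)/pi**2; evaluating from -4 to 4: ∫_{-4}^{4} (-3*s**2 - 3*s - 1) cos(pi*s/2) ds = (-108/pi**2) - (84/pi**2) = -192/pi**2.
Hence Re(c_{2}) = (1/8)·(-192/pi**2) = -24/pi**2.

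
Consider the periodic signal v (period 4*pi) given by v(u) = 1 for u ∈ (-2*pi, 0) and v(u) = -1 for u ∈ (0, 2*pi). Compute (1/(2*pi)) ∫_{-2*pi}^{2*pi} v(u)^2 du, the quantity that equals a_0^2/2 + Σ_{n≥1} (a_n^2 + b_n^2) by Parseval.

(1/(2*pi)) ∫_{-2*pi}^{2*pi} v(u)^2 du = (1/(2*pi)) · (4*pi) = 2.

2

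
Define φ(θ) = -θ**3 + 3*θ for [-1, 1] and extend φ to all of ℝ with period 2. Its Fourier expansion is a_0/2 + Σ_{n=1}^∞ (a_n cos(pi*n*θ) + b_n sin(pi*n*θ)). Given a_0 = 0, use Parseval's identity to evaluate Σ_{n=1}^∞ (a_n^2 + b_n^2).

Parseval: a_0^2/2 + Σ_{n≥1} (a_n^2+b_n^2) = ∫_{-1}^{1} φ(θ)^2 dθ = 136/35.
Subtract a_0^2/2 = 0: Σ (a_n^2+b_n^2) = 136/35.

136/35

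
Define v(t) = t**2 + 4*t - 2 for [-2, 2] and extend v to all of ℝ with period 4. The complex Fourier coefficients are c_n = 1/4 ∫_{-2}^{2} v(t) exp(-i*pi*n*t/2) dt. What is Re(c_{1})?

-8/pi**2

Since v is real-valued, Re(c_{1}) = 1/4 ∫_{-2}^{2} v(t) cos(pi*t/2) dt = a_{1}/2.
Integrating by parts twice (tabular method), an antiderivative of (t**2 + 4*t - 2) cos(pi*t/2) is 2*t**2*sin(pi*t/2)/pi + 8*t*sin(pi*t/2)/pi + 8*t*cos(pi*t/2)/pi**2 - 4*sin(pi*t/2)/pi - 16*sin(pi*t/2)/pi**3 + 16*cos(pi*t/2)/pi**2; evaluating from -2 to 2: ∫_{-2}^{2} (t**2 + 4*t - 2) cos(pi*t/2) dt = (-32/pi**2) - (0) = -32/pi**2.
Hence Re(c_{1}) = (1/4)·(-32/pi**2) = -8/pi**2.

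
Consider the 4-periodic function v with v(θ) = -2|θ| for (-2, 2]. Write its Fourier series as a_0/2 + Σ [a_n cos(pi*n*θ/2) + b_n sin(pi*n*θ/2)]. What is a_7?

a_7 = 1/2 ∫_{-2}^{2} v(θ) cos(7*pi*θ/2) dθ.
v is even and cos(7*pi*θ/2) is even, so the integrand is even and a_7 = ∫_0^{2} v(θ) cos(7*pi*θ/2) dθ.
Integrating by parts (boundary term plus one more integral), an antiderivative of (-2*θ) cos(7*pi*θ/2) is -4*θ*sin(7*pi*θ/2)/(7*pi) - 8*cos(7*pi*θ/2)/(49*pi**2); evaluating from 0 to 2: ∫_{0}^{2} (-2*θ) cos(7*pi*θ/2) dθ = (8/(49*pi**2)) - (-8/(49*pi**2)) = 16/(49*pi**2).
Hence a_7 = 16/(49*pi**2).

16/(49*pi**2)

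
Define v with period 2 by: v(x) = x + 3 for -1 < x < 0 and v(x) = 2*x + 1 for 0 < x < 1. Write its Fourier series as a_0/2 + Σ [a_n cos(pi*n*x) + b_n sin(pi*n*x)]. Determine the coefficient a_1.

-2/pi**2

a_1 = ∫_{-1}^{1} v(x) cos(pi*x) dx.
Split the integral at the breakpoints.
Integrating by parts (boundary term plus one more integral), an antiderivative of (x + 3) cos(pi*x) is x*sin(pi*x)/pi + 3*sin(pi*x)/pi + cos(pi*x)/pi**2; evaluating from -1 to 0: ∫_{-1}^{0} (x + 3) cos(pi*x) dx = (pi**(-2)) - (-1/pi**2) = 2/pi**2.
Integrating by parts (boundary term plus one more integral), an antiderivative of (2*x + 1) cos(pi*x) is 2*x*sin(pi*x)/pi + sin(pi*x)/pi + 2*cos(pi*x)/pi**2; evaluating from 0 to 1: ∫_{0}^{1} (2*x + 1) cos(pi*x) dx = (-2/pi**2) - (2/pi**2) = -4/pi**2.
Summing the pieces gives a_1 = -2/pi**2.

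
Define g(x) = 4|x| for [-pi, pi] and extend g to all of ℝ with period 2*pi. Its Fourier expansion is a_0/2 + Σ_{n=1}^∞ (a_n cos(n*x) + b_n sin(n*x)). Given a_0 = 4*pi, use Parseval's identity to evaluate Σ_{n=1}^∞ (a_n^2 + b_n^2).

8*pi**2/3

Parseval: a_0^2/2 + Σ_{n≥1} (a_n^2+b_n^2) = 1/pi ∫_{-pi}^{pi} g(x)^2 dx = 32*pi**2/3.
Subtract a_0^2/2 = 8*pi**2: Σ (a_n^2+b_n^2) = 8*pi**2/3.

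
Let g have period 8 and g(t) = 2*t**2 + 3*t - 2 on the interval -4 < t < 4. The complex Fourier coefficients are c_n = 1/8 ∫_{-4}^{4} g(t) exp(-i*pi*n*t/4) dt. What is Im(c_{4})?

Since g is real-valued, Im(c_{4}) = -1/8 ∫_{-4}^{4} g(t) sin(pi*t) dt = -b_{4}/2.
Integrating by parts twice (tabular method), an antiderivative of (2*t**2 + 3*t - 2) sin(pi*t) is -2*t**2*cos(pi*t)/pi + 4*t*sin(pi*t)/pi**2 - 3*t*cos(pi*t)/pi + 3*sin(pi*t)/pi**2 + 4*cos(pi*t)/pi**3 + 2*cos(pi*t)/pi; evaluating from -4 to 4: ∫_{-4}^{4} (2*t**2 + 3*t - 2) sin(pi*t) dt = (-42/pi + 4/pi**3) - (-18/pi + 4/pi**3) = -24/pi.
Hence Im(c_{4}) = (-1/8)·(-24/pi) = 3/pi.

3/pi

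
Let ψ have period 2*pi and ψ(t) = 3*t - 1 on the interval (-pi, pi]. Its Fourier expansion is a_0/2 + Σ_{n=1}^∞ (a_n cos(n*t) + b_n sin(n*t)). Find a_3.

a_3 = 1/pi ∫_{-pi}^{pi} ψ(t) cos(3*t) dt.
Integrating by parts (boundary term plus one more integral), an antiderivative of (3*t - 1) cos(3*t) is t*sin(3*t) - sin(3*t)/3 + cos(3*t)/3; evaluating from -pi to pi: ∫_{-pi}^{pi} (3*t - 1) cos(3*t) dt = (-1/3) - (-1/3) = 0.
Hence a_3 = (1/pi)·(0) = 0.

0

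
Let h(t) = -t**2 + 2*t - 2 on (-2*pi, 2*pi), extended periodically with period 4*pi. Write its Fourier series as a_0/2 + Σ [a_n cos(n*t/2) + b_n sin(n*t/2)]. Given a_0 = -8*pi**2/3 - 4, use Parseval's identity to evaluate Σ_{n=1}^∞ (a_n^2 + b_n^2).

32*pi**2*(15 + 4*pi**2)/45

Parseval: a_0^2/2 + Σ_{n≥1} (a_n^2+b_n^2) = (1/(2*pi)) ∫_{-2*pi}^{2*pi} h(t)^2 dt = 8 + 64*pi**2/3 + 32*pi**4/5.
Subtract a_0^2/2 = 8*(3 + 2*pi**2)**2/9: Σ (a_n^2+b_n^2) = 32*pi**2*(15 + 4*pi**2)/45.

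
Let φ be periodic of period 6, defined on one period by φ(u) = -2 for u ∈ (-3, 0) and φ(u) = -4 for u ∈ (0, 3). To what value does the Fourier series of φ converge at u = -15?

u = -15 differs from u = -3 by -2 full period(s), and the series is 6-periodic.
At u = -3 the one-sided limits are φ(-3^-) = -4 and φ(-3^+) = -2.
By Dirichlet's theorem the series converges to their average, [(-4) + (-2)]/2 = -3.

-3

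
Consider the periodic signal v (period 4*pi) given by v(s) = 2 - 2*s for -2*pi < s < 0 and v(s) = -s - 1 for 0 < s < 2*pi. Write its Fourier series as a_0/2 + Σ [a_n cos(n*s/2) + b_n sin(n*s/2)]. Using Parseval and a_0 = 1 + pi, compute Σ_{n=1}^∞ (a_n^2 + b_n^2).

9/2 + 9*pi + 37*pi**2/6

Parseval: a_0^2/2 + Σ_{n≥1} (a_n^2+b_n^2) = (1/(2*pi)) ∫_{-2*pi}^{2*pi} v(s)^2 ds = 5 + 10*pi + 20*pi**2/3.
Subtract a_0^2/2 = (1 + pi)**2/2: Σ (a_n^2+b_n^2) = 9/2 + 9*pi + 37*pi**2/6.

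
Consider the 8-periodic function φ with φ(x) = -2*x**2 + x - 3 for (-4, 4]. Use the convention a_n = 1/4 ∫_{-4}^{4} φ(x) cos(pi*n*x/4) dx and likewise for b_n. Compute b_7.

8/(7*pi)

b_7 = 1/4 ∫_{-4}^{4} φ(x) sin(7*pi*x/4) dx.
Integrating by parts twice (tabular method), an antiderivative of (-2*x**2 + x - 3) sin(7*pi*x/4) is 8*x**2*cos(7*pi*x/4)/(7*pi) - 64*x*sin(7*pi*x/4)/(49*pi**2) - 4*x*cos(7*pi*x/4)/(7*pi) + 16*sin(7*pi*x/4)/(49*pi**2) - 256*cos(7*pi*x/4)/(343*pi**3) + 12*cos(7*pi*x/4)/(7*pi); evaluating from -4 to 4: ∫_{-4}^{4} (-2*x**2 + x - 3) sin(7*pi*x/4) dx = (4*(64 - 1519*pi**2)/(343*pi**3)) - (4*(64 - 1911*pi**2)/(343*pi**3)) = 32/(7*pi).
Hence b_7 = (1/4)·(32/(7*pi)) = 8/(7*pi).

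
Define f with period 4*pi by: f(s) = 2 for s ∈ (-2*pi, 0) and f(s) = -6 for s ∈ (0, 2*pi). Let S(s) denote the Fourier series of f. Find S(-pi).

f is continuous at s = -pi with value 2, so the series converges to 2 there.

2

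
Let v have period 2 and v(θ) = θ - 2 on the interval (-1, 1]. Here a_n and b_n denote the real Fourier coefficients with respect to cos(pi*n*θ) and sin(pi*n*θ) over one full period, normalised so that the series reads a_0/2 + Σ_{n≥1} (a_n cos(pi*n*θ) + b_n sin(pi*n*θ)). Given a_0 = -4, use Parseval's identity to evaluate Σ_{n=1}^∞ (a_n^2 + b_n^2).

Parseval: a_0^2/2 + Σ_{n≥1} (a_n^2+b_n^2) = ∫_{-1}^{1} v(θ)^2 dθ = 26/3.
Subtract a_0^2/2 = 8: Σ (a_n^2+b_n^2) = 2/3.

2/3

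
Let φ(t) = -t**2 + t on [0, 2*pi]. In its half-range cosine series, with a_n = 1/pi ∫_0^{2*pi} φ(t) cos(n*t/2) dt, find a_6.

-4/9

a_6 = 1/pi ∫_0^{2*pi} (-t**2 + t) cos(3*t) dt.
Integrating by parts twice (tabular method), an antiderivative of (-t**2 + t) cos(3*t) is -t**2*sin(3*t)/3 + t*sin(3*t)/3 - 2*t*cos(3*t)/9 + 2*sin(3*t)/27 + cos(3*t)/9; evaluating from 0 to 2*pi: ∫_{0}^{2*pi} (-t**2 + t) cos(3*t) dt = (1/9 - 4*pi/9) - (1/9) = -4*pi/9.
Hence a_6 = (1/pi)·(-4*pi/9) = -4/9.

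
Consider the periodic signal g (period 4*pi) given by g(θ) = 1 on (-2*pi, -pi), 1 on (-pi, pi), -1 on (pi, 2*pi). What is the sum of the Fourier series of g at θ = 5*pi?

0

θ = 5*pi differs from θ = pi by 1 full period(s), and the series is 4*pi-periodic.
At θ = pi the one-sided limits are g(pi^-) = 1 and g(pi^+) = -1.
By Dirichlet's theorem the series converges to their average, [(1) + (-1)]/2 = 0.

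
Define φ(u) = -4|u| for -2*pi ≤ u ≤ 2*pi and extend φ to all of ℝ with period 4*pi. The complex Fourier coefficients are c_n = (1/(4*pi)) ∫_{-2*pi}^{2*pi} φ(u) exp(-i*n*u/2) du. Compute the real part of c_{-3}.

16/(9*pi)

Since φ is real-valued, Re(c_{-3}) = (1/(4*pi)) ∫_{-2*pi}^{2*pi} φ(u) cos(-3*u/2) du = a_{3}/2.
φ is even and cos(-3*u/2) is even, so the integrand is even: ∫_{-2*pi}^{2*pi} φ(u) cos(-3*u/2) du = 2∫_0^{2*pi} φ(u) cos(-3*u/2) du.
Integrating by parts (boundary term plus one more integral), an antiderivative of (-4*u) cos(-3*u/2) is -8*u*sin(3*u/2)/3 - 16*cos(3*u/2)/9; evaluating from 0 to 2*pi: ∫_{0}^{2*pi} (-4*u) cos(-3*u/2) du = (16/9) - (-16/9) = 32/9.
So ∫_{-2*pi}^{2*pi} φ(u) cos(-3*u/2) du = 64/9.
Hence Re(c_{-3}) = (1/(4*pi))·(64/9) = 16/(9*pi).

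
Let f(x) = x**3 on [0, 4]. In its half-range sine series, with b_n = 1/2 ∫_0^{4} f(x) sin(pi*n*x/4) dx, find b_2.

b_2 = 1/2 ∫_0^{4} (x**3) sin(pi*x/2) dx.
Integrating by parts three times (tabular method), an antiderivative of (x**3) sin(pi*x/2) is -2*x**3*cos(pi*x/2)/pi + 12*x**2*sin(pi*x/2)/pi**2 + 48*x*cos(pi*x/2)/pi**3 - 96*sin(pi*x/2)/pi**4; evaluating from 0 to 4: ∫_{0}^{4} (x**3) sin(pi*x/2) dx = (-128/pi + 192/pi**3) - (0) = -128/pi + 192/pi**3.
Hence b_2 = (1/2)·(-128/pi + 192/pi**3) = -64/pi + 96/pi**3.

-64/pi + 96/pi**3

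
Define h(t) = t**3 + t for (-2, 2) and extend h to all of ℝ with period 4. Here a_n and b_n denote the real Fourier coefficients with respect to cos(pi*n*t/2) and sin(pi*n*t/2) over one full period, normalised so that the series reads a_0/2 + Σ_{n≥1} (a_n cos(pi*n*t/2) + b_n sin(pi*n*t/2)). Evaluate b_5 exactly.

b_5 = 1/2 ∫_{-2}^{2} h(t) sin(5*pi*t/2) dt.
h is odd and sin(5*pi*t/2) is odd, so the integrand is even and b_5 = ∫_0^{2} h(t) sin(5*pi*t/2) dt.
Integrating by parts three times (tabular method), an antiderivative of (t**3 + t) sin(5*pi*t/2) is -2*t**3*cos(5*pi*t/2)/(5*pi) + 12*t**2*sin(5*pi*t/2)/(25*pi**2) - 2*t*cos(5*pi*t/2)/(5*pi) + 48*t*cos(5*pi*t/2)/(125*pi**3) - 96*sin(5*pi*t/2)/(625*pi**4) + 4*sin(5*pi*t/2)/(25*pi**2); evaluating from 0 to 2: ∫_{0}^{2} (t**3 + t) sin(5*pi*t/2) dt = (-96/(125*pi**3) + 4/pi) - (0) = -96/(125*pi**3) + 4/pi.
Hence b_5 = -96/(125*pi**3) + 4/pi.

-96/(125*pi**3) + 4/pi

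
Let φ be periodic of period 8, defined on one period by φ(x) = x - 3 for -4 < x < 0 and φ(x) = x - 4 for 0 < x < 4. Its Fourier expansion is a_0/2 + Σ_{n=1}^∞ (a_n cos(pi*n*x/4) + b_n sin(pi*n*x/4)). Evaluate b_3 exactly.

b_3 = 1/4 ∫_{-4}^{4} φ(x) sin(3*pi*x/4) dx.
Split the integral at the breakpoints.
Integrating by parts (boundary term plus one more integral), an antiderivative of (x - 3) sin(3*pi*x/4) is -4*x*cos(3*pi*x/4)/(3*pi) + 16*sin(3*pi*x/4)/(9*pi**2) + 4*cos(3*pi*x/4)/pi; evaluating from -4 to 0: ∫_{-4}^{0} (x - 3) sin(3*pi*x/4) dx = (4/pi) - (-28/(3*pi)) = 40/(3*pi).
Integrating by parts (boundary term plus one more integral), an antiderivative of (x - 4) sin(3*pi*x/4) is -4*x*cos(3*pi*x/4)/(3*pi) + 16*sin(3*pi*x/4)/(9*pi**2) + 16*cos(3*pi*x/4)/(3*pi); evaluating from 0 to 4: ∫_{0}^{4} (x - 4) sin(3*pi*x/4) dx = (0) - (16/(3*pi)) = -16/(3*pi).
Summing the pieces and multiplying by (1/4) gives b_3 = 2/pi.

2/pi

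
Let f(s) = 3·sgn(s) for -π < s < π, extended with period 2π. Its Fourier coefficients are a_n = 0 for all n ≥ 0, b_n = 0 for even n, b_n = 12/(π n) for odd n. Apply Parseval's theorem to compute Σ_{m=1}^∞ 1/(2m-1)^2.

Parseval: Σ b_n^2 = (1/π) ∫_{-π}^{π} f(s)^2 ds = 18.
Only odd n contribute, with b_n^2 = 144/(π^2 n^2), so Σ_{m≥1} 1/(2m-1)^2 = π^2·(18)/144 = pi**2/8.

pi**2/8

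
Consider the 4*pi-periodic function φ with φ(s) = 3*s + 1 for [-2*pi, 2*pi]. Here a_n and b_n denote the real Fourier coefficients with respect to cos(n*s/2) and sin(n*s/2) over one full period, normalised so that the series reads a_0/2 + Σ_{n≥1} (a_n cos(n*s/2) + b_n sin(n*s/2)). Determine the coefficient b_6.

-2

b_6 = (1/(2*pi)) ∫_{-2*pi}^{2*pi} φ(s) sin(3*s) ds.
Integrating by parts (boundary term plus one more integral), an antiderivative of (3*s + 1) sin(3*s) is -s*cos(3*s) + sin(3*s)/3 - cos(3*s)/3; evaluating from -2*pi to 2*pi: ∫_{-2*pi}^{2*pi} (3*s + 1) sin(3*s) ds = (-2*pi - 1/3) - (-1/3 + 2*pi) = -4*pi.
Hence b_6 = (1/(2*pi))·(-4*pi) = -2.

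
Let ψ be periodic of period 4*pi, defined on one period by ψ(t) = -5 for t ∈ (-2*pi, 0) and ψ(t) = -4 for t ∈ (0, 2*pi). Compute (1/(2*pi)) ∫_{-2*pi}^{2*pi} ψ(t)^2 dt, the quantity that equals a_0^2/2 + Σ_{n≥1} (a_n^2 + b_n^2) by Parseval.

41

(1/(2*pi)) ∫_{-2*pi}^{2*pi} ψ(t)^2 dt = (1/(2*pi)) · (82*pi) = 41.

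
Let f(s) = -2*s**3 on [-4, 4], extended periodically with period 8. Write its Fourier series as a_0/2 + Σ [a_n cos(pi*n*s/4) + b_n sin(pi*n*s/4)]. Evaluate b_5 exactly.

b_5 = 1/4 ∫_{-4}^{4} f(s) sin(5*pi*s/4) ds.
f is odd and sin(5*pi*s/4) is odd, so the integrand is even and b_5 = 1/2 ∫_0^{4} f(s) sin(5*pi*s/4) ds.
Integrating by parts three times (tabular method), an antiderivative of (-2*s**3) sin(5*pi*s/4) is 8*s**3*cos(5*pi*s/4)/(5*pi) - 96*s**2*sin(5*pi*s/4)/(25*pi**2) - 768*s*cos(5*pi*s/4)/(125*pi**3) + 3072*sin(5*pi*s/4)/(625*pi**4); evaluating from 0 to 4: ∫_{0}^{4} (-2*s**3) sin(5*pi*s/4) ds = (512*(6 - 25*pi**2)/(125*pi**3)) - (0) = 512*(6 - 25*pi**2)/(125*pi**3).
Hence b_5 = (1/2)·(512*(6 - 25*pi**2)/(125*pi**3)) = 256*(6 - 25*pi**2)/(125*pi**3).

256*(6 - 25*pi**2)/(125*pi**3)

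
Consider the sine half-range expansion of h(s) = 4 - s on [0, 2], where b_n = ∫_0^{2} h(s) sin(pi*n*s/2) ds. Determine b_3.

4/pi

b_3 = ∫_0^{2} (4 - s) sin(3*pi*s/2) ds.
Integrating by parts (boundary term plus one more integral), an antiderivative of (4 - s) sin(3*pi*s/2) is 2*s*cos(3*pi*s/2)/(3*pi) - 4*sin(3*pi*s/2)/(9*pi**2) - 8*cos(3*pi*s/2)/(3*pi); evaluating from 0 to 2: ∫_{0}^{2} (4 - s) sin(3*pi*s/2) ds = (4/(3*pi)) - (-8/(3*pi)) = 4/pi.
Hence b_3 = 4/pi.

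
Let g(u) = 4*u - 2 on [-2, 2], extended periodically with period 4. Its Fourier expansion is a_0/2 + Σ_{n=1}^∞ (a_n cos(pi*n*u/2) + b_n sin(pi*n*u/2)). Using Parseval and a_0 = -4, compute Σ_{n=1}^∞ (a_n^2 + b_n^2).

128/3

Parseval: a_0^2/2 + Σ_{n≥1} (a_n^2+b_n^2) = 1/2 ∫_{-2}^{2} g(u)^2 du = 152/3.
Subtract a_0^2/2 = 8: Σ (a_n^2+b_n^2) = 128/3.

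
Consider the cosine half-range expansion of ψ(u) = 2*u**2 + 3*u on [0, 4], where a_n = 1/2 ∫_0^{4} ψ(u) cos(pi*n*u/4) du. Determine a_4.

a_4 = 1/2 ∫_0^{4} (2*u**2 + 3*u) cos(pi*u) du.
Integrating by parts twice (tabular method), an antiderivative of (2*u**2 + 3*u) cos(pi*u) is 2*u**2*sin(pi*u)/pi + 3*u*sin(pi*u)/pi + 4*u*cos(pi*u)/pi**2 - 4*sin(pi*u)/pi**3 + 3*cos(pi*u)/pi**2; evaluating from 0 to 4: ∫_{0}^{4} (2*u**2 + 3*u) cos(pi*u) du = (19/pi**2) - (3/pi**2) = 16/pi**2.
Hence a_4 = (1/2)·(16/pi**2) = 8/pi**2.

8/pi**2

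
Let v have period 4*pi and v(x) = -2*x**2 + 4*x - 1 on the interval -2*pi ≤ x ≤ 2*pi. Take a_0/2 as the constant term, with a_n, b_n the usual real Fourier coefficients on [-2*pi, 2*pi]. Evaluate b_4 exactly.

b_4 = (1/(2*pi)) ∫_{-2*pi}^{2*pi} v(x) sin(2*x) dx.
Integrating by parts twice (tabular method), an antiderivative of (-2*x**2 + 4*x - 1) sin(2*x) is x**2*cos(2*x) - x*sin(2*x) - 2*x*cos(2*x) + sin(2*x); evaluating from -2*pi to 2*pi: ∫_{-2*pi}^{2*pi} (-2*x**2 + 4*x - 1) sin(2*x) dx = (4*pi*(-1 + pi)) - (4*pi*(1 + pi)) = -8*pi.
Hence b_4 = (1/(2*pi))·(-8*pi) = -4.

-4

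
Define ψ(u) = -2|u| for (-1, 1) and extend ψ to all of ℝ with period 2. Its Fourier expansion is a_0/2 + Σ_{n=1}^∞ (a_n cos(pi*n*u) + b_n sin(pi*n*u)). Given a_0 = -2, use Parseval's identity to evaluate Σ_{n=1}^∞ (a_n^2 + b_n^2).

2/3

Parseval: a_0^2/2 + Σ_{n≥1} (a_n^2+b_n^2) = ∫_{-1}^{1} ψ(u)^2 du = 8/3.
Subtract a_0^2/2 = 2: Σ (a_n^2+b_n^2) = 2/3.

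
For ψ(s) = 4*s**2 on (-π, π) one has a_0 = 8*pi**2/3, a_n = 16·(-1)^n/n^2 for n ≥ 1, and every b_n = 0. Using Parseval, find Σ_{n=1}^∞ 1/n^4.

pi**4/90

Parseval: a_0^2/2 + Σ a_n^2 = (1/π) ∫_{-π}^{π} ψ(s)^2 ds = 32*pi**4/5.
Subtract a_0^2/2 = 32*pi**4/9: Σ a_n^2 = 128*pi**4/45.
Since a_n^2 = 256/n^4, Σ 1/n^4 = pi**4/90.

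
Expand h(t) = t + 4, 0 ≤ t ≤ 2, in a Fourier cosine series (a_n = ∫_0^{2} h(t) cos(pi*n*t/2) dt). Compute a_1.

a_1 = ∫_0^{2} (t + 4) cos(pi*t/2) dt.
Integrating by parts (boundary term plus one more integral), an antiderivative of (t + 4) cos(pi*t/2) is 2*t*sin(pi*t/2)/pi + 8*sin(pi*t/2)/pi + 4*cos(pi*t/2)/pi**2; evaluating from 0 to 2: ∫_{0}^{2} (t + 4) cos(pi*t/2) dt = (-4/pi**2) - (4/pi**2) = -8/pi**2.
Hence a_1 = -8/pi**2.

-8/pi**2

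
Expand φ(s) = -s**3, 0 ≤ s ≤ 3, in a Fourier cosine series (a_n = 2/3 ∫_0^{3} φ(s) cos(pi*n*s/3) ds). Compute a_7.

a_7 = 2/3 ∫_0^{3} (-s**3) cos(7*pi*s/3) ds.
Integrating by parts three times (tabular method), an antiderivative of (-s**3) cos(7*pi*s/3) is -3*s**3*sin(7*pi*s/3)/(7*pi) - 27*s**2*cos(7*pi*s/3)/(49*pi**2) + 162*s*sin(7*pi*s/3)/(343*pi**3) + 486*cos(7*pi*s/3)/(2401*pi**4); evaluating from 0 to 3: ∫_{0}^{3} (-s**3) cos(7*pi*s/3) ds = (243*(-2 + 49*pi**2)/(2401*pi**4)) - (486/(2401*pi**4)) = 243*(-4 + 49*pi**2)/(2401*pi**4).
Hence a_7 = (2/3)·(243*(-4 + 49*pi**2)/(2401*pi**4)) = 162*(-4 + 49*pi**2)/(2401*pi**4).

162*(-4 + 49*pi**2)/(2401*pi**4)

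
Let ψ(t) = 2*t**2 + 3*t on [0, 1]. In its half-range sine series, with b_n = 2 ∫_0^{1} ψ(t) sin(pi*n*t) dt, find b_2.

b_2 = 2 ∫_0^{1} (2*t**2 + 3*t) sin(2*pi*t) dt.
Integrating by parts twice (tabular method), an antiderivative of (2*t**2 + 3*t) sin(2*pi*t) is -t**2*cos(2*pi*t)/pi + t*sin(2*pi*t)/pi**2 - 3*t*cos(2*pi*t)/(2*pi) + 3*sin(2*pi*t)/(4*pi**2) + cos(2*pi*t)/(2*pi**3); evaluating from 0 to 1: ∫_{0}^{1} (2*t**2 + 3*t) sin(2*pi*t) dt = ((1 - 5*pi**2)/(2*pi**3)) - (1/(2*pi**3)) = -5/(2*pi).
Hence b_2 = 2·(-5/(2*pi)) = -5/pi.

-5/pi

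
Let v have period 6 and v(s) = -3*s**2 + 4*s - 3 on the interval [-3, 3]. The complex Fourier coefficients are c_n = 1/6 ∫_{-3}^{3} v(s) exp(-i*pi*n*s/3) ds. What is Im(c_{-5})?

12/(5*pi)

Since v is real-valued, Im(c_{-5}) = -1/6 ∫_{-3}^{3} v(s) sin(-5*pi*s/3) ds = b_{5}/2.
Integrating by parts twice (tabular method), an antiderivative of (-3*s**2 + 4*s - 3) sin(-5*pi*s/3) is -9*s**2*cos(5*pi*s/3)/(5*pi) + 54*s*sin(5*pi*s/3)/(25*pi**2) + 12*s*cos(5*pi*s/3)/(5*pi) - 36*sin(5*pi*s/3)/(25*pi**2) - 9*cos(5*pi*s/3)/(5*pi) + 162*cos(5*pi*s/3)/(125*pi**3); evaluating from -3 to 3: ∫_{-3}^{3} (-3*s**2 + 4*s - 3) sin(-5*pi*s/3) ds = (54*(-3 + 25*pi**2)/(125*pi**3)) - (18*(-9 + 175*pi**2)/(125*pi**3)) = -72/(5*pi).
Hence Im(c_{-5}) = (-1/6)·(-72/(5*pi)) = 12/(5*pi).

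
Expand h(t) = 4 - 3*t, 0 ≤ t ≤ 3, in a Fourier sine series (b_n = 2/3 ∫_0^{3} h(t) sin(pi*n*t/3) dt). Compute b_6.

b_6 = 2/3 ∫_0^{3} (4 - 3*t) sin(2*pi*t) dt.
Integrating by parts (boundary term plus one more integral), an antiderivative of (4 - 3*t) sin(2*pi*t) is 3*t*cos(2*pi*t)/(2*pi) - 3*sin(2*pi*t)/(4*pi**2) - 2*cos(2*pi*t)/pi; evaluating from 0 to 3: ∫_{0}^{3} (4 - 3*t) sin(2*pi*t) dt = (5/(2*pi)) - (-2/pi) = 9/(2*pi).
Hence b_6 = (2/3)·(9/(2*pi)) = 3/pi.

3/pi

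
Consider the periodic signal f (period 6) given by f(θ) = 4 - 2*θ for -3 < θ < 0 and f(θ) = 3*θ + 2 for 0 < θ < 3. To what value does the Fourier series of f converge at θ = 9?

21/2

θ = 9 differs from θ = 3 by 1 full period(s), and the series is 6-periodic.
At θ = 3 the one-sided limits are f(3^-) = 11 and f(3^+) = 10.
By Dirichlet's theorem the series converges to their average, [(11) + (10)]/2 = 21/2.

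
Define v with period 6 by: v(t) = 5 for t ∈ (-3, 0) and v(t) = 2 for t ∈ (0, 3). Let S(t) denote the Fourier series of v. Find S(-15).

t = -15 differs from t = -3 by -2 full period(s), and the series is 6-periodic.
At t = -3 the one-sided limits are v(-3^-) = 2 and v(-3^+) = 5.
By Dirichlet's theorem the series converges to their average, [(2) + (5)]/2 = 7/2.

7/2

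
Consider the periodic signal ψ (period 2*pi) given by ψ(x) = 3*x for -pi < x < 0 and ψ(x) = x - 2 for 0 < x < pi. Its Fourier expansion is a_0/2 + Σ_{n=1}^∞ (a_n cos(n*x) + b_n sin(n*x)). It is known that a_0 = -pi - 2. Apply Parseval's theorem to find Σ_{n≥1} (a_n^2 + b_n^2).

-4*pi + 2 + 17*pi**2/6

Parseval: a_0^2/2 + Σ_{n≥1} (a_n^2+b_n^2) = 1/pi ∫_{-pi}^{pi} ψ(x)^2 dx = -2*pi + 4 + 10*pi**2/3.
Subtract a_0^2/2 = (2 + pi)**2/2: Σ (a_n^2+b_n^2) = -4*pi + 2 + 17*pi**2/6.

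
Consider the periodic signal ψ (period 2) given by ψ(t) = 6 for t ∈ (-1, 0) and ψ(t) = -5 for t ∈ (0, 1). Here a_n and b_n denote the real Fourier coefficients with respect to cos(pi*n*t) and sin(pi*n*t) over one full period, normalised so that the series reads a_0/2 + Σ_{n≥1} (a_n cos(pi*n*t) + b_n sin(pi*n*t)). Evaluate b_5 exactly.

-22/(5*pi)

b_5 = ∫_{-1}^{1} ψ(t) sin(5*pi*t) dt.
Split the integral at the breakpoints.
Directly, an antiderivative of (6) sin(5*pi*t) is -6*cos(5*pi*t)/(5*pi); evaluating from -1 to 0: ∫_{-1}^{0} (6) sin(5*pi*t) dt = (-6/(5*pi)) - (6/(5*pi)) = -12/(5*pi).
Directly, an antiderivative of (-5) sin(5*pi*t) is cos(5*pi*t)/pi; evaluating from 0 to 1: ∫_{0}^{1} (-5) sin(5*pi*t) dt = (-1/pi) - (1/pi) = -2/pi.
Summing the pieces gives b_5 = -22/(5*pi).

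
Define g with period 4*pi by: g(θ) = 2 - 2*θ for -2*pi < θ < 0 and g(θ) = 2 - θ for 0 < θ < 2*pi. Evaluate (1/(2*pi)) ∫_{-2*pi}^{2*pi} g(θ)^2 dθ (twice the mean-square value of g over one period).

8 + 4*pi + 20*pi**2/3

(1/(2*pi)) ∫_{-2*pi}^{2*pi} g(θ)^2 dθ = (1/(2*pi)) · (8*pi*(6 + 3*pi + 5*pi**2)/3) = 8 + 4*pi + 20*pi**2/3.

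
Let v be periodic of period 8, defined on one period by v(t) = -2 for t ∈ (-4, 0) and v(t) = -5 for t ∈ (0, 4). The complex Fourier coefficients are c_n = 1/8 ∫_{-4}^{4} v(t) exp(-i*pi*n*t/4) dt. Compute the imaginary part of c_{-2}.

Since v is real-valued, Im(c_{-2}) = -1/8 ∫_{-4}^{4} v(t) sin(-pi*t/2) dt = b_{2}/2.
Split the integral at the breakpoints.
Directly, an antiderivative of (-2) sin(-pi*t/2) is -4*cos(pi*t/2)/pi; evaluating from -4 to 0: ∫_{-4}^{0} (-2) sin(-pi*t/2) dt = (-4/pi) - (-4/pi) = 0.
Directly, an antiderivative of (-5) sin(-pi*t/2) is -10*cos(pi*t/2)/pi; evaluating from 0 to 4: ∫_{0}^{4} (-5) sin(-pi*t/2) dt = (-10/pi) - (-10/pi) = 0.
So ∫_{-4}^{4} v(t) sin(-pi*t/2) dt = 0.
Hence Im(c_{-2}) = (-1/8)·(0) = 0.

0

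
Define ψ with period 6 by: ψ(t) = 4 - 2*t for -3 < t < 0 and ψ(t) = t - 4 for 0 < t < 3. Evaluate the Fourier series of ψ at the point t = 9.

t = 9 differs from t = -3 by 2 full period(s), and the series is 6-periodic.
At t = -3 the one-sided limits are ψ(-3^-) = -1 and ψ(-3^+) = 10.
By Dirichlet's theorem the series converges to their average, [(-1) + (10)]/2 = 9/2.

9/2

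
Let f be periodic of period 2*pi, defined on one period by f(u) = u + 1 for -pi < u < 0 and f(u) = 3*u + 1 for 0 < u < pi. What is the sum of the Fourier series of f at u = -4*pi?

1

u = -4*pi differs from u = 0 by -2 full period(s), and the series is 2*pi-periodic.
f is continuous at u = 0 with value 1, so the series converges to 1 there.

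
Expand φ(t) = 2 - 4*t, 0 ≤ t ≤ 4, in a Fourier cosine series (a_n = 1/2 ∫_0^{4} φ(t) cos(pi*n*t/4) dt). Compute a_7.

64/(49*pi**2)

a_7 = 1/2 ∫_0^{4} (2 - 4*t) cos(7*pi*t/4) dt.
Integrating by parts (boundary term plus one more integral), an antiderivative of (2 - 4*t) cos(7*pi*t/4) is -16*t*sin(7*pi*t/4)/(7*pi) + 8*sin(7*pi*t/4)/(7*pi) - 64*cos(7*pi*t/4)/(49*pi**2); evaluating from 0 to 4: ∫_{0}^{4} (2 - 4*t) cos(7*pi*t/4) dt = (64/(49*pi**2)) - (-64/(49*pi**2)) = 128/(49*pi**2).
Hence a_7 = (1/2)·(128/(49*pi**2)) = 64/(49*pi**2).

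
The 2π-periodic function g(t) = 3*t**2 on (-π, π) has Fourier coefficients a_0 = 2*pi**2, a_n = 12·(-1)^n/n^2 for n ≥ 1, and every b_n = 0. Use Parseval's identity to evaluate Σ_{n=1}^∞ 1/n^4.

Parseval: a_0^2/2 + Σ a_n^2 = (1/π) ∫_{-π}^{π} g(t)^2 dt = 18*pi**4/5.
Subtract a_0^2/2 = 2*pi**4: Σ a_n^2 = 8*pi**4/5.
Since a_n^2 = 144/n^4, Σ 1/n^4 = pi**4/90.

pi**4/90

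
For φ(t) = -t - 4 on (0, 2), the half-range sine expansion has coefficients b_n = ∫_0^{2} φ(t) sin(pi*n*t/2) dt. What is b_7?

-20/(7*pi)

b_7 = ∫_0^{2} (-t - 4) sin(7*pi*t/2) dt.
Integrating by parts (boundary term plus one more integral), an antiderivative of (-t - 4) sin(7*pi*t/2) is 2*t*cos(7*pi*t/2)/(7*pi) - 4*sin(7*pi*t/2)/(49*pi**2) + 8*cos(7*pi*t/2)/(7*pi); evaluating from 0 to 2: ∫_{0}^{2} (-t - 4) sin(7*pi*t/2) dt = (-12/(7*pi)) - (8/(7*pi)) = -20/(7*pi).
Hence b_7 = -20/(7*pi).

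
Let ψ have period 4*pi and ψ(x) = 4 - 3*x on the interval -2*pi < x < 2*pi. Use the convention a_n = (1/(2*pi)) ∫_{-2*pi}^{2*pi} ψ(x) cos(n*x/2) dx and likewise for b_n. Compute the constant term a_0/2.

4

a_0 = (1/(2*pi)) ∫_{-2*pi}^{2*pi} ψ(x) dx = (1/(2*pi)) · (16*pi) = 8.
So the constant term a_0/2 = 4.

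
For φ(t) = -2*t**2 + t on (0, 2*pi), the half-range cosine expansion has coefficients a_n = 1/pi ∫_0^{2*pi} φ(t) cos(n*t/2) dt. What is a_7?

a_7 = 1/pi ∫_0^{2*pi} (-2*t**2 + t) cos(7*t/2) dt.
Integrating by parts twice (tabular method), an antiderivative of (-2*t**2 + t) cos(7*t/2) is -4*t**2*sin(7*t/2)/7 + 2*t*sin(7*t/2)/7 - 16*t*cos(7*t/2)/49 + 32*sin(7*t/2)/343 + 4*cos(7*t/2)/49; evaluating from 0 to 2*pi: ∫_{0}^{2*pi} (-2*t**2 + t) cos(7*t/2) dt = (-4/49 + 32*pi/49) - (4/49) = -8/49 + 32*pi/49.
Hence a_7 = (1/pi)·(-8/49 + 32*pi/49) = 8*(-1 + 4*pi)/(49*pi).

8*(-1 + 4*pi)/(49*pi)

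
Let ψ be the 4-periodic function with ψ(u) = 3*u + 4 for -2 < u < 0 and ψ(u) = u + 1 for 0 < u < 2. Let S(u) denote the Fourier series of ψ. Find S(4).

u = 4 differs from u = 0 by 1 full period(s), and the series is 4-periodic.
At u = 0 the one-sided limits are ψ(0^-) = 4 and ψ(0^+) = 1.
By Dirichlet's theorem the series converges to their average, [(4) + (1)]/2 = 5/2.

5/2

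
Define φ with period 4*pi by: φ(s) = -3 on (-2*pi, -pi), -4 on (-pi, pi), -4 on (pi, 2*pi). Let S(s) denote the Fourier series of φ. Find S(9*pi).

s = 9*pi differs from s = pi by 2 full period(s), and the series is 4*pi-periodic.
φ is continuous at s = pi with value -4, so the series converges to -4 there.

-4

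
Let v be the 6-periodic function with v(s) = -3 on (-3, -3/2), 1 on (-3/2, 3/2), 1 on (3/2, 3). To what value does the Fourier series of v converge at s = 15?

s = 15 differs from s = 3 by 2 full period(s), and the series is 6-periodic.
At s = 3 the one-sided limits are v(3^-) = 1 and v(3^+) = -3.
By Dirichlet's theorem the series converges to their average, [(1) + (-3)]/2 = -1.

-1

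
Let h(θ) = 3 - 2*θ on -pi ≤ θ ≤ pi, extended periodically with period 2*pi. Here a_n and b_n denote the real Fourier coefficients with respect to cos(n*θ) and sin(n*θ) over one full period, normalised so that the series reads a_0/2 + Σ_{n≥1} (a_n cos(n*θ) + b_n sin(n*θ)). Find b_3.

b_3 = 1/pi ∫_{-pi}^{pi} h(θ) sin(3*θ) dθ.
Integrating by parts (boundary term plus one more integral), an antiderivative of (3 - 2*θ) sin(3*θ) is 2*θ*cos(3*θ)/3 - 2*sin(3*θ)/9 - cos(3*θ); evaluating from -pi to pi: ∫_{-pi}^{pi} (3 - 2*θ) sin(3*θ) dθ = (1 - 2*pi/3) - (1 + 2*pi/3) = -4*pi/3.
Hence b_3 = (1/pi)·(-4*pi/3) = -4/3.

-4/3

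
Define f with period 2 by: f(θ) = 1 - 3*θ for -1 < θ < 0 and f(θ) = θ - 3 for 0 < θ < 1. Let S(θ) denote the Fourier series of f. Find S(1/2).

f is continuous at θ = 1/2 with value -5/2, so the series converges to -5/2 there.

-5/2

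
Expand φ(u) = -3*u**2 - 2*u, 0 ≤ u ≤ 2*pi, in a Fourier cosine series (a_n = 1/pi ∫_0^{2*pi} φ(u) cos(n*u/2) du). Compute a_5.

16*(1 + 3*pi)/(25*pi)

a_5 = 1/pi ∫_0^{2*pi} (-3*u**2 - 2*u) cos(5*u/2) du.
Integrating by parts twice (tabular method), an antiderivative of (-3*u**2 - 2*u) cos(5*u/2) is -6*u**2*sin(5*u/2)/5 - 4*u*sin(5*u/2)/5 - 24*u*cos(5*u/2)/25 + 48*sin(5*u/2)/125 - 8*cos(5*u/2)/25; evaluating from 0 to 2*pi: ∫_{0}^{2*pi} (-3*u**2 - 2*u) cos(5*u/2) du = (8/25 + 48*pi/25) - (-8/25) = 16/25 + 48*pi/25.
Hence a_5 = (1/pi)·(16/25 + 48*pi/25) = 16*(1 + 3*pi)/(25*pi).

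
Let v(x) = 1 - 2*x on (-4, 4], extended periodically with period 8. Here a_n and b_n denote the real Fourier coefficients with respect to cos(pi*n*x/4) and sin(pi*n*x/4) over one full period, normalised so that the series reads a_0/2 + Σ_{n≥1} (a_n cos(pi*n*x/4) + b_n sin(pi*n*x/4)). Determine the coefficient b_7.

-16/(7*pi)

b_7 = 1/4 ∫_{-4}^{4} v(x) sin(7*pi*x/4) dx.
Integrating by parts (boundary term plus one more integral), an antiderivative of (1 - 2*x) sin(7*pi*x/4) is 8*x*cos(7*pi*x/4)/(7*pi) - 32*sin(7*pi*x/4)/(49*pi**2) - 4*cos(7*pi*x/4)/(7*pi); evaluating from -4 to 4: ∫_{-4}^{4} (1 - 2*x) sin(7*pi*x/4) dx = (-4/pi) - (36/(7*pi)) = -64/(7*pi).
Hence b_7 = (1/4)·(-64/(7*pi)) = -16/(7*pi).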